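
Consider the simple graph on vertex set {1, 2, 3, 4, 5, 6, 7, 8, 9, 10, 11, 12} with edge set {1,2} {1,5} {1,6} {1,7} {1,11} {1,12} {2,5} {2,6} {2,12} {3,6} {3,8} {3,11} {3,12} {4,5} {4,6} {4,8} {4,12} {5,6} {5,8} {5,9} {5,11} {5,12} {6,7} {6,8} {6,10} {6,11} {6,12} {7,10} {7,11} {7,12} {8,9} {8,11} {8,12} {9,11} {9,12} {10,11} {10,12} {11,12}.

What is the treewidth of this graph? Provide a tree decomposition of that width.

Treewidth 4.
Bags: B1 = {1, 6, 7, 11, 12}  B2 = {1, 5, 6, 11, 12}  B3 = {5, 6, 8, 11, 12}  B4 = {1, 2, 5, 6, 12}  B5 = {3, 6, 8, 11, 12}  B6 = {5, 8, 9, 11, 12}  B7 = {4, 5, 6, 8, 12}  B8 = {6, 7, 10, 11, 12}
Tree: B1–B2, B2–B3, B2–B4, B3–B5, B3–B6, B3–B7, B1–B8

Every bag has size at most 5, so the width is 5 − 1 = 4 and tw(G) ≤ 4. For the lower bound, the 5 vertices {5, 8, 9, 11, 12} are pairwise adjacent, and any tree decomposition puts a clique entirely inside one bag — forcing width ≥ 4. The upper and lower bounds meet at 4, so that is the treewidth.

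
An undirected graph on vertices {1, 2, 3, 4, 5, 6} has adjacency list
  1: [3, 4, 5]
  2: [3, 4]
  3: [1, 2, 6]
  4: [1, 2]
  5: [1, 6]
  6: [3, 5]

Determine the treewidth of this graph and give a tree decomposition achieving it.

Each bag holds 3 vertices, so the decomposition has width 2, which upper-bounds the treewidth. Since 5–6–3–1–5 is a cycle in G, G is not acyclic. Forests are exactly the graphs of treewidth ≤ 1, so tw(G) ≥ 2. Hence tw(G) = 2 exactly.

Treewidth 2.
One such decomposition:
Bags: B1 = {1, 5, 6}  B2 = {1, 3, 6}  B3 = {1, 3, 4}  B4 = {2, 3, 4}
Tree: B1–B2, B2–B3, B3–B4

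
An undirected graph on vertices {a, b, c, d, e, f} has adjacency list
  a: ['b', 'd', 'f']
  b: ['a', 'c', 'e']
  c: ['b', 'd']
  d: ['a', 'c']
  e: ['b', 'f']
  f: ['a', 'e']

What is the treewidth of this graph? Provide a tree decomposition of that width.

Treewidth 2.
Bags: B1 = {b, c, d}  B2 = {a, b, d}  B3 = {a, b, e}  B4 = {a, e, f}
Tree: B1–B2, B2–B3, B3–B4

Each bag holds 3 vertices, so the decomposition has width 2, which upper-bounds the treewidth. Since c–d–a–b–c is a cycle in G, G is not acyclic. Forests are exactly the graphs of treewidth ≤ 1, so tw(G) ≥ 2. Therefore the treewidth is 2.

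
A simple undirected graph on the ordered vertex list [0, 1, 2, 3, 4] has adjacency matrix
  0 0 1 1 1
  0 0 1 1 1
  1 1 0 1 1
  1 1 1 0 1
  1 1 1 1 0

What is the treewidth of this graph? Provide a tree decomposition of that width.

Every bag has size at most 4, so the width is 4 − 1 = 3 and tw(G) ≤ 3. For the lower bound, the 4 vertices {0, 2, 3, 4} are pairwise adjacent, and any tree decomposition puts a clique entirely inside one bag — forcing width ≥ 3. Hence tw(G) = 3 exactly.

Treewidth 3.
Bags: B1 = {1, 2, 3, 4}  B2 = {0, 2, 3, 4}
Tree: B1–B2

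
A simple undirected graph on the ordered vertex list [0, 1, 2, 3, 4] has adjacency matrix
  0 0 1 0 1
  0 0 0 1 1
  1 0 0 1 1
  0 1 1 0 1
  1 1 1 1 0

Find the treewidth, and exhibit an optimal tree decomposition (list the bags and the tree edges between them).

Treewidth 2.
Bags: B1 = {2, 3, 4}  B2 = {1, 3, 4}  B3 = {0, 2, 4}
Tree: B1–B2, B1–B3

The largest bag has 3 vertices, giving width 2; this decomposition certifies tw(G) ≤ 2. For the lower bound, the 3 vertices {1, 3, 4} are pairwise adjacent, and any tree decomposition puts a clique entirely inside one bag — forcing width ≥ 2. Combining the bounds, tw(G) = 2.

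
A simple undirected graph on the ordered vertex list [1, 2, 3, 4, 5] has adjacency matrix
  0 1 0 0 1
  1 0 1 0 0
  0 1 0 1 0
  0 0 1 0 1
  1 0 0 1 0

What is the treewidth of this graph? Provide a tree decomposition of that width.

Each bag holds 3 vertices, so the decomposition has width 2, which upper-bounds the treewidth. Since 4–5–1–2–3–4 is a cycle in G, G is not acyclic. Forests are exactly the graphs of treewidth ≤ 1, so tw(G) ≥ 2. Hence tw(G) = 2 exactly.

Treewidth 2.
One such decomposition:
Bags: B1 = {1, 4, 5}  B2 = {1, 2, 4}  B3 = {2, 3, 4}
Tree: B1–B2, B2–B3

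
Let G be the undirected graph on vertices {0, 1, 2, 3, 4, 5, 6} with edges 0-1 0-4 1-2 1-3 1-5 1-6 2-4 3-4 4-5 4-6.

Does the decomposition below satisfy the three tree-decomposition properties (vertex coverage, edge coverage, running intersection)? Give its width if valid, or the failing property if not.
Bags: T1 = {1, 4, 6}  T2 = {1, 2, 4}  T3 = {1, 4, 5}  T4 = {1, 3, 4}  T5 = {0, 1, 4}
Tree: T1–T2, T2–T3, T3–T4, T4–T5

Every vertex of G appears in some bag (union = {0, 1, 2, 3, 4, 5, 6}); every edge is covered by a bag; and for each vertex v the set of bags containing v is connected in the bag tree. The decomposition is therefore valid. The largest bag has 3 vertices, so the width is 2.

Yes; width 2.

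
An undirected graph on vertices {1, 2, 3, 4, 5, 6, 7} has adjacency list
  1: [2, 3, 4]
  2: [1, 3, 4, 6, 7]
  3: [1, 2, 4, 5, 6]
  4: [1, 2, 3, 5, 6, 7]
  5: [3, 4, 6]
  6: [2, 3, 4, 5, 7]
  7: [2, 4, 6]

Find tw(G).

A width-3 tree decomposition is:
Bags: B1 = {2, 3, 4, 6}  B2 = {1, 2, 3, 4}  B3 = {2, 4, 6, 7}  B4 = {3, 4, 5, 6}
Tree: B1–B2, B1–B3, B1–B4
The largest bag has 4 vertices, giving width 3; this decomposition certifies tw(G) ≤ 3. For the lower bound, the 4 vertices {1, 2, 3, 4} are pairwise adjacent, and any tree decomposition puts a clique entirely inside one bag — forcing width ≥ 3. The upper and lower bounds meet at 3, so that is the treewidth.

3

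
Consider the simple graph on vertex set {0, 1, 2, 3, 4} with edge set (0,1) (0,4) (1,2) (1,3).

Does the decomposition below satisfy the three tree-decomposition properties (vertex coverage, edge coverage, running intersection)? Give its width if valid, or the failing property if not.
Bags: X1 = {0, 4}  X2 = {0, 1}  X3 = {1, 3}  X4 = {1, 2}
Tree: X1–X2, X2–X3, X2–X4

Yes; width 1.

Every vertex of G appears in some bag (union = {0, 1, 2, 3, 4}); every edge is covered by a bag; and for each vertex v the set of bags containing v is connected in the bag tree. The decomposition is therefore valid. The largest bag has 2 vertices, so the width is 1.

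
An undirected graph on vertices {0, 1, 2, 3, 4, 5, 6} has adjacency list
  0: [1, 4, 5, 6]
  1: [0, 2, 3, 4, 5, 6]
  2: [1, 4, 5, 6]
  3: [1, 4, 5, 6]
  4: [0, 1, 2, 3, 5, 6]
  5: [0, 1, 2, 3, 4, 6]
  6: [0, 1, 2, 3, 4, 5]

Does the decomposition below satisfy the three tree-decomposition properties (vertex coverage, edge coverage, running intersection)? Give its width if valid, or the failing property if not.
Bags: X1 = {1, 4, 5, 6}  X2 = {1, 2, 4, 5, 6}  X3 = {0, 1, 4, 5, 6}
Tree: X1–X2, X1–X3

No — vertex 3 appears in no bag.

A tree decomposition must satisfy three properties: every vertex lies in some bag; for every edge, both endpoints lie together in some bag; and for every vertex, the bags containing it form a connected subtree. Here vertex 3 appears in no bag, so the decomposition is invalid.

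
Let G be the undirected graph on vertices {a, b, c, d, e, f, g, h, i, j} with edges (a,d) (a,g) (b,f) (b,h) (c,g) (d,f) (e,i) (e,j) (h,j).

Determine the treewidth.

A width-1 tree decomposition is:
Bags: B1 = {e, i}  B2 = {e, j}  B3 = {h, j}  B4 = {b, h}  B5 = {b, f}  B6 = {d, f}  B7 = {a, d}  B8 = {a, g}  B9 = {c, g}
Tree: B1–B2, B2–B3, B3–B4, B4–B5, B5–B6, B6–B7, B7–B8, B8–B9
Each bag holds 2 vertices, so the decomposition has width 1, which upper-bounds the treewidth. G has an edge, so its treewidth is at least 1. Combining the bounds, tw(G) = 1.

1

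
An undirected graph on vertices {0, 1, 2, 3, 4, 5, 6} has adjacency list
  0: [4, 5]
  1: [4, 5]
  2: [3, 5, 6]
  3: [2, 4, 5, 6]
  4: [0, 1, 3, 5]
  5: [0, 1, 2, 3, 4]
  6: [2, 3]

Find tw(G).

A width-2 tree decomposition is:
Bags: B1 = {0, 4, 5}  B2 = {3, 4, 5}  B3 = {1, 4, 5}  B4 = {2, 3, 5}  B5 = {2, 3, 6}
Tree: B1–B2, B2–B3, B2–B4, B4–B5
Every bag has size at most 3, so the width is 3 − 1 = 2 and tw(G) ≤ 2. On the other hand G contains the 3-clique {2, 3, 5}. A clique must lie in a single bag of any decomposition, so no decomposition can have width below 2. Hence tw(G) = 2 exactly.

2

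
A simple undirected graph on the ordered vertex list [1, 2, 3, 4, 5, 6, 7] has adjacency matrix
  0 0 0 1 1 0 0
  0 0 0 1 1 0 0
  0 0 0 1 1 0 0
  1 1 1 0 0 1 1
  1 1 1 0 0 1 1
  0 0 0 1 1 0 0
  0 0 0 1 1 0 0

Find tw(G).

2

A width-2 tree decomposition is:
Bags: B1 = {4, 5, 7}  B2 = {4, 5, 6}  B3 = {1, 4, 5}  B4 = {3, 4, 5}  B5 = {2, 4, 5}
Tree: B1–B2, B2–B3, B3–B4, B4–B5
Every bag has size at most 3, so the width is 3 − 1 = 2 and tw(G) ≤ 2. The edges 4–7–5–6–4 form a cycle, so G is not a tree and its treewidth is at least 2. Hence tw(G) = 2 exactly.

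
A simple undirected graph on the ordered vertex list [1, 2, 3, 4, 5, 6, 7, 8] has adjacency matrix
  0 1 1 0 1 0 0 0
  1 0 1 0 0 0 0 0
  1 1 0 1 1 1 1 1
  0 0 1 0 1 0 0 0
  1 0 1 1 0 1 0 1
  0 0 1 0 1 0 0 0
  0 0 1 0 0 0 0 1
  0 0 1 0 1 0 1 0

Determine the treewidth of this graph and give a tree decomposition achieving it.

Treewidth 2.
Bags: B1 = {1, 2, 3}  B2 = {1, 3, 5}  B3 = {3, 5, 8}  B4 = {3, 7, 8}  B5 = {3, 4, 5}  B6 = {3, 5, 6}
Tree: B1–B2, B2–B3, B3–B4, B3–B5, B2–B6

Every bag has size at most 3, so the width is 3 − 1 = 2 and tw(G) ≤ 2. Conversely, {1, 2, 3} is a clique of size 3, and the vertices of any clique must share a bag in every tree decomposition; so some bag has ≥ 3 vertices and tw(G) ≥ 2. Combining the bounds, tw(G) = 2.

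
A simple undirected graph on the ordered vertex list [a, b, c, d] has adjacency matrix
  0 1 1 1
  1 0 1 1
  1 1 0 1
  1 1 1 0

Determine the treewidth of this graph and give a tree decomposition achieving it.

Treewidth 3.
One optimal decomposition is:
Bags: B1 = {a, b, c, d}
Tree: (single bag)

A single bag containing all 4 vertices is trivially a valid decomposition of width 3. Conversely, {a, b, c, d} is a clique of size 4, and the vertices of any clique must share a bag in every tree decomposition; so some bag has ≥ 4 vertices and tw(G) ≥ 3. Therefore the treewidth is 3.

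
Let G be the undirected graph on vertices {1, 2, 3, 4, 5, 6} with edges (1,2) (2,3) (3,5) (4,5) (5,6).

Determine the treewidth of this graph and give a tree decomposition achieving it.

The largest bag has 2 vertices, giving width 1; this decomposition certifies tw(G) ≤ 1. Since G has at least one edge (e.g. 3–2), it is not an edgeless graph, so tw(G) ≥ 1. Hence tw(G) = 1 exactly.

Treewidth 1.
One such decomposition:
Bags: B1 = {2, 3}  B2 = {1, 2}  B3 = {3, 5}  B4 = {4, 5}  B5 = {5, 6}
Tree: B1–B2, B1–B3, B3–B4, B3–B5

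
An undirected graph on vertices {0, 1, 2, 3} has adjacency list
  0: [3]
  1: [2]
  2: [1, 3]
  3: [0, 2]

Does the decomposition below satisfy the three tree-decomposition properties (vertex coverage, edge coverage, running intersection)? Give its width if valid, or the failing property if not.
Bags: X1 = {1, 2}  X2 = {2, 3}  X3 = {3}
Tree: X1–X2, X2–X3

No — vertex 0 appears in no bag.

A tree decomposition must satisfy three properties: every vertex lies in some bag; for every edge, both endpoints lie together in some bag; and for every vertex, the bags containing it form a connected subtree. Here vertex 0 appears in no bag, so the decomposition is invalid.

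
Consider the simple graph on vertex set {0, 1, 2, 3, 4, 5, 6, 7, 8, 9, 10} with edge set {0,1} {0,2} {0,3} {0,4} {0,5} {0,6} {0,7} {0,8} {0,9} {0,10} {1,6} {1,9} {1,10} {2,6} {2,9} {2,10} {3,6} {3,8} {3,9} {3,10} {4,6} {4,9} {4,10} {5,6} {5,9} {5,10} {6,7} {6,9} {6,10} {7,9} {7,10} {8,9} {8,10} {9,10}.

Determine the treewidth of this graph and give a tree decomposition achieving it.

Treewidth 4.
Bags: B1 = {0, 3, 6, 9, 10}  B2 = {0, 2, 6, 9, 10}  B3 = {0, 3, 8, 9, 10}  B4 = {0, 5, 6, 9, 10}  B5 = {0, 1, 6, 9, 10}  B6 = {0, 6, 7, 9, 10}  B7 = {0, 4, 6, 9, 10}
Tree: B1–B2, B1–B3, B2–B4, B2–B5, B4–B6, B4–B7

Each bag holds 5 vertices, so the decomposition has width 4, which upper-bounds the treewidth. Conversely, {0, 3, 8, 9, 10} is a clique of size 5, and the vertices of any clique must share a bag in every tree decomposition; so some bag has ≥ 5 vertices and tw(G) ≥ 4. Hence tw(G) = 4 exactly.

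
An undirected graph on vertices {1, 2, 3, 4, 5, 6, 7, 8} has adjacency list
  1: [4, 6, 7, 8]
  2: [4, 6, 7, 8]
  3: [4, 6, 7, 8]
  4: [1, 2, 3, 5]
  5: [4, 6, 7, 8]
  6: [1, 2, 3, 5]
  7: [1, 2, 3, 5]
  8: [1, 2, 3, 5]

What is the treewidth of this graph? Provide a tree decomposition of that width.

Treewidth 4.
One optimal decomposition is:
Bags: B1 = {1, 2, 3, 5, 6}  B2 = {1, 2, 3, 5, 8}  B3 = {1, 2, 3, 4, 5}  B4 = {1, 2, 3, 5, 7}
Tree: B1–B2, B2–B3, B3–B4

The largest bag has 5 vertices, giving width 4; this decomposition certifies tw(G) ≤ 4. For the lower bound: the 5 vertex sets {2,6}, {5,8}, {3,4}, {1}, {7} are disjoint, each induces a connected subgraph, and every pair is joined by at least one edge of G. Contracting each set to a single vertex therefore yields K_{5} as a minor, and since treewidth is minor-monotone, tw(G) ≥ tw(K_{5}) = 4. Combining the bounds, tw(G) = 4.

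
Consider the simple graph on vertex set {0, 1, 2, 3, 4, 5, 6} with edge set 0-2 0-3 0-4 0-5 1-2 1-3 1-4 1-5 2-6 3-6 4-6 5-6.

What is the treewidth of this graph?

A width-3 tree decomposition is:
Bags: B1 = {0, 1, 4, 6}  B2 = {0, 1, 2, 6}  B3 = {0, 1, 3, 6}  B4 = {0, 1, 5, 6}
Tree: B1–B2, B2–B3, B3–B4
Each bag holds 4 vertices, so the decomposition has width 3, which upper-bounds the treewidth. For the lower bound: the 4 vertex sets {1,4}, {0,2}, {6}, {3} are disjoint, each induces a connected subgraph, and every pair is joined by at least one edge of G. Contracting each set to a single vertex therefore yields K_{4} as a minor, and since treewidth is minor-monotone, tw(G) ≥ tw(K_{4}) = 3. Therefore the treewidth is 3.

3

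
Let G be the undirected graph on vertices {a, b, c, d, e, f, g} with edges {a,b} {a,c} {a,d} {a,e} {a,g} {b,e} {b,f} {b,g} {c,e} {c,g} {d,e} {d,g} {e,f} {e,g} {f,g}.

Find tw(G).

A width-3 tree decomposition is:
Bags: B1 = {a, b, e, g}  B2 = {b, e, f, g}  B3 = {a, c, e, g}  B4 = {a, d, e, g}
Tree: B1–B2, B1–B3, B1–B4
Each bag holds 4 vertices, so the decomposition has width 3, which upper-bounds the treewidth. For the lower bound, the 4 vertices {a, d, e, g} are pairwise adjacent, and any tree decomposition puts a clique entirely inside one bag — forcing width ≥ 3. Hence tw(G) = 3 exactly.

3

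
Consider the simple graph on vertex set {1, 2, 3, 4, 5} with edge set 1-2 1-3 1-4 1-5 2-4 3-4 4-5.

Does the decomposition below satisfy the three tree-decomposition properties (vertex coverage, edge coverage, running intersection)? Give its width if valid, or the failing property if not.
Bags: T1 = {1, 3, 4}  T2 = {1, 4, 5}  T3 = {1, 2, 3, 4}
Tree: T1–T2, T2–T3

A tree decomposition must satisfy three properties: every vertex lies in some bag; for every edge, both endpoints lie together in some bag; and for every vertex, the bags containing it form a connected subtree. Here bags containing vertex 3 are not connected in the tree, so the decomposition is invalid.

No — bags containing vertex 3 are not connected in the tree.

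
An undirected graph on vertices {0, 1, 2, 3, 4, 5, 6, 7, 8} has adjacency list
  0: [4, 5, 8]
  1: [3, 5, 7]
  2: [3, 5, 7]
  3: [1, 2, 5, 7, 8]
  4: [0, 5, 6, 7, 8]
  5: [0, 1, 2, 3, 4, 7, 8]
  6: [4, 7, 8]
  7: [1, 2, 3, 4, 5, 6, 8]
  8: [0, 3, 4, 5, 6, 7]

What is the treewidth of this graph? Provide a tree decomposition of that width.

Every bag has size at most 4, so the width is 4 − 1 = 3 and tw(G) ≤ 3. On the other hand G contains the 4-clique {0, 4, 5, 8}. A clique must lie in a single bag of any decomposition, so no decomposition can have width below 3. Combining the bounds, tw(G) = 3.

Treewidth 3.
One such decomposition:
Bags: B1 = {3, 5, 7, 8}  B2 = {4, 5, 7, 8}  B3 = {1, 3, 5, 7}  B4 = {4, 6, 7, 8}  B5 = {0, 4, 5, 8}  B6 = {2, 3, 5, 7}
Tree: B1–B2, B1–B3, B2–B4, B2–B5, B1–B6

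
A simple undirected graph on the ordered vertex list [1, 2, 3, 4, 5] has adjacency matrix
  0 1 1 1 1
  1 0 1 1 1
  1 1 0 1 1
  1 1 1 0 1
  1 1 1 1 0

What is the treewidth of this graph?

4

A width-4 tree decomposition is:
Bags: B1 = {1, 2, 3, 4, 5}
Tree: (single bag)
A single bag containing all 5 vertices is trivially a valid decomposition of width 4. For the lower bound, the 5 vertices {1, 2, 3, 4, 5} are pairwise adjacent, and any tree decomposition puts a clique entirely inside one bag — forcing width ≥ 4. Combining the bounds, tw(G) = 4.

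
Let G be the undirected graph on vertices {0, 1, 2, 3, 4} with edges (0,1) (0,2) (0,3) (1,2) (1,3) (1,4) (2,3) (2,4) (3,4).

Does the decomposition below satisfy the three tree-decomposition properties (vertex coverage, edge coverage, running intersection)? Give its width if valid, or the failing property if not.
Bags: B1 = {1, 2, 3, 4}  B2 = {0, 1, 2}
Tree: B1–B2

No — edge (3,0) lies in no bag.

A tree decomposition must satisfy three properties: every vertex lies in some bag; for every edge, both endpoints lie together in some bag; and for every vertex, the bags containing it form a connected subtree. Here edge (3,0) lies in no bag, so the decomposition is invalid.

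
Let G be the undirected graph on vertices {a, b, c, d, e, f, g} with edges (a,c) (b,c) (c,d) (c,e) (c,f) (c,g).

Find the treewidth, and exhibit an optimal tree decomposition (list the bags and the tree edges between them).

Treewidth 1.
Bags: B1 = {a, c}  B2 = {c, g}  B3 = {b, c}  B4 = {c, d}  B5 = {c, e}  B6 = {c, f}
Tree: B1–B2, B1–B3, B3–B4, B1–B5, B4–B6

Each bag holds 2 vertices, so the decomposition has width 1, which upper-bounds the treewidth. G has an edge, so its treewidth is at least 1. Hence tw(G) = 1 exactly.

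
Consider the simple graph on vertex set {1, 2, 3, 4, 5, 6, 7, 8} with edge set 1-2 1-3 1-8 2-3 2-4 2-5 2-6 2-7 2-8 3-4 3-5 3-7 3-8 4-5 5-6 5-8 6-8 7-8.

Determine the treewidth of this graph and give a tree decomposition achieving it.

The largest bag has 4 vertices, giving width 3; this decomposition certifies tw(G) ≤ 3. On the other hand G contains the 4-clique {1, 2, 3, 8}. A clique must lie in a single bag of any decomposition, so no decomposition can have width below 3. Combining the bounds, tw(G) = 3.

Treewidth 3.
One such decomposition:
Bags: B1 = {2, 5, 6, 8}  B2 = {2, 3, 5, 8}  B3 = {2, 3, 7, 8}  B4 = {1, 2, 3, 8}  B5 = {2, 3, 4, 5}
Tree: B1–B2, B2–B3, B3–B4, B2–B5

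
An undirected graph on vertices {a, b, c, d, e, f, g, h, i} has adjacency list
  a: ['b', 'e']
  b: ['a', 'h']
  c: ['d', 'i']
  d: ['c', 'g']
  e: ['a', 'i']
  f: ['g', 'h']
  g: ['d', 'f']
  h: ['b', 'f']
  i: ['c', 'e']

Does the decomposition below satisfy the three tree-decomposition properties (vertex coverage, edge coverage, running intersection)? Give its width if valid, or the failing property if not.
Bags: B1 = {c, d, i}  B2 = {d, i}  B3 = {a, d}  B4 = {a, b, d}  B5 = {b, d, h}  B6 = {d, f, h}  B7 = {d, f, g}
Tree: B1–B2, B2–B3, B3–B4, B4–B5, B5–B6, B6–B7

A tree decomposition must satisfy three properties: every vertex lies in some bag; for every edge, both endpoints lie together in some bag; and for every vertex, the bags containing it form a connected subtree. Here vertex e appears in no bag, so the decomposition is invalid.

No — vertex e appears in no bag.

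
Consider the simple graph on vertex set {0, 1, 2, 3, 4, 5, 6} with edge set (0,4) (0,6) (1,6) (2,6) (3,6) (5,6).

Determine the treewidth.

1

A width-1 tree decomposition is:
Bags: B1 = {1, 6}  B2 = {0, 6}  B3 = {5, 6}  B4 = {3, 6}  B5 = {0, 4}  B6 = {2, 6}
Tree: B1–B2, B2–B3, B3–B4, B2–B5, B1–B6
The largest bag has 2 vertices, giving width 1; this decomposition certifies tw(G) ≤ 1. Since G has at least one edge (e.g. 6–1), it is not an edgeless graph, so tw(G) ≥ 1. The upper and lower bounds meet at 1, so that is the treewidth.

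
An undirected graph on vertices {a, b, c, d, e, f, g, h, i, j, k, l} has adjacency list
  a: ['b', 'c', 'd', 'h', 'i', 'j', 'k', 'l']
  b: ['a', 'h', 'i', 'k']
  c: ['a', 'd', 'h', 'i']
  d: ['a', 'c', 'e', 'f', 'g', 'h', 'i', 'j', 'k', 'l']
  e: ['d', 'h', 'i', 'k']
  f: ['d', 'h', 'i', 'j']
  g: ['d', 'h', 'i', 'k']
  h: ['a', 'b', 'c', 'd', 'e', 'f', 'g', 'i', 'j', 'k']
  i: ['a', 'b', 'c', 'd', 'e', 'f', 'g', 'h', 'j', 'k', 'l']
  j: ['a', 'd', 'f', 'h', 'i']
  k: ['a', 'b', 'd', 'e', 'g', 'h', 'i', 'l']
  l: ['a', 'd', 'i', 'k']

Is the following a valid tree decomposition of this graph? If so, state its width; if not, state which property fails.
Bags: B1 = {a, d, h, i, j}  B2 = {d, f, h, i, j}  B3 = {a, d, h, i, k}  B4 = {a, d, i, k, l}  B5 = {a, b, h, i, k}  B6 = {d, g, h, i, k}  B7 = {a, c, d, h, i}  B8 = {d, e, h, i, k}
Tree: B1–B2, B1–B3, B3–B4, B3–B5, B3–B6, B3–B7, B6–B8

Yes; width 4.

Every vertex of G appears in some bag (union = {a, b, c, d, e, f, g, h, i, j, k, l}); every edge is covered by a bag; and for each vertex v the set of bags containing v is connected in the bag tree. The decomposition is therefore valid. The largest bag has 5 vertices, so the width is 4.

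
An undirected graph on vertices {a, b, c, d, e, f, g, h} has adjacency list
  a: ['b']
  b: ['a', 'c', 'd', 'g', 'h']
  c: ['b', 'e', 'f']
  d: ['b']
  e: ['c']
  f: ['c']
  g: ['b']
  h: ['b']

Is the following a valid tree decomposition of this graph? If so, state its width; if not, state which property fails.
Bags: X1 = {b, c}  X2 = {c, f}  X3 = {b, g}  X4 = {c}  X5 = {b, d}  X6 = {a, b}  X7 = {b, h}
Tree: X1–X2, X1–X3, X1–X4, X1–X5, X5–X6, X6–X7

A tree decomposition must satisfy three properties: every vertex lies in some bag; for every edge, both endpoints lie together in some bag; and for every vertex, the bags containing it form a connected subtree. Here vertex e appears in no bag, so the decomposition is invalid.

No — vertex e appears in no bag.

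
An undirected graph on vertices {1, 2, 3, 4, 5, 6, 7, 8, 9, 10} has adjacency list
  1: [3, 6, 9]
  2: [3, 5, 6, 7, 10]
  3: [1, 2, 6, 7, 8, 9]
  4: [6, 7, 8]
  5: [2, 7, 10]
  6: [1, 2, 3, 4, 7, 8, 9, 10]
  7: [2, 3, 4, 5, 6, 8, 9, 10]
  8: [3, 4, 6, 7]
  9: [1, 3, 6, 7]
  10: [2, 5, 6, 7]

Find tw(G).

A width-3 tree decomposition is:
Bags: B1 = {2, 3, 6, 7}  B2 = {2, 6, 7, 10}  B3 = {3, 6, 7, 9}  B4 = {3, 6, 7, 8}  B5 = {2, 5, 7, 10}  B6 = {1, 3, 6, 9}  B7 = {4, 6, 7, 8}
Tree: B1–B2, B1–B3, B1–B4, B2–B5, B3–B6, B4–B7
Every bag has size at most 4, so the width is 4 − 1 = 3 and tw(G) ≤ 3. For the lower bound, the 4 vertices {2, 5, 7, 10} are pairwise adjacent, and any tree decomposition puts a clique entirely inside one bag — forcing width ≥ 3. Therefore the treewidth is 3.

3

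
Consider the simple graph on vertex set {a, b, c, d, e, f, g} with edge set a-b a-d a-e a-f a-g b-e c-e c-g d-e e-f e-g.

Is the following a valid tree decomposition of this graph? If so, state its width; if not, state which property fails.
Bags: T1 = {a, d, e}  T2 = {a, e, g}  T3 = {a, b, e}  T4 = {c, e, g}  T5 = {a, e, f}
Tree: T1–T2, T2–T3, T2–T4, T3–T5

Yes; width 2.

Checking the three conditions: (i) the bags cover all of {a, b, c, d, e, f, g}; (ii) for each edge, some bag contains both endpoints; (iii) the bags containing any fixed vertex form a subtree. All hold, so the decomposition is valid with width 3 − 1 = 2.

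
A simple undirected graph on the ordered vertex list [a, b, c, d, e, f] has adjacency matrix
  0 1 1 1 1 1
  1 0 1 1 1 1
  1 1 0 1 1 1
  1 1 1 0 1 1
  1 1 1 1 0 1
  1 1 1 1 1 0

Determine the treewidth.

A width-5 tree decomposition is:
Bags: B1 = {a, b, c, d, e, f}
Tree: (single bag)
A single bag containing all 6 vertices is trivially a valid decomposition of width 5. For the lower bound, the 6 vertices {a, b, c, d, e, f} are pairwise adjacent, and any tree decomposition puts a clique entirely inside one bag — forcing width ≥ 5. Hence tw(G) = 5 exactly.

5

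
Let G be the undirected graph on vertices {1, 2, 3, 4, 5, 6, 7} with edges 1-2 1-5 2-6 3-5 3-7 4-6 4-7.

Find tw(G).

A width-2 tree decomposition is:
Bags: B1 = {3, 5, 7}  B2 = {4, 5, 7}  B3 = {4, 5, 6}  B4 = {2, 5, 6}  B5 = {1, 2, 5}
Tree: B1–B2, B2–B3, B3–B4, B4–B5
Every bag has size at most 3, so the width is 3 − 1 = 2 and tw(G) ≤ 2. The edges 5–3–7–4–6–2–1–5 form a cycle, so G is not a tree and its treewidth is at least 2. Therefore the treewidth is 2.

2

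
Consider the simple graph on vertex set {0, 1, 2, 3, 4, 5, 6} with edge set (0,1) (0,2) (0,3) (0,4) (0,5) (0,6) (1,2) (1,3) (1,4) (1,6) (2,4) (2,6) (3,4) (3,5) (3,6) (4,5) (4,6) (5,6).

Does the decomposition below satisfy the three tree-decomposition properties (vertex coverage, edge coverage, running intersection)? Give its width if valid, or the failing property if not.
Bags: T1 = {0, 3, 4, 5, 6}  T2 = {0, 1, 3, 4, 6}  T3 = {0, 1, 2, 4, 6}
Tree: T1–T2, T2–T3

Yes; width 4.

Every vertex of G appears in some bag (union = {0, 1, 2, 3, 4, 5, 6}); every edge is covered by a bag; and for each vertex v the set of bags containing v is connected in the bag tree. The decomposition is therefore valid. The largest bag has 5 vertices, so the width is 4.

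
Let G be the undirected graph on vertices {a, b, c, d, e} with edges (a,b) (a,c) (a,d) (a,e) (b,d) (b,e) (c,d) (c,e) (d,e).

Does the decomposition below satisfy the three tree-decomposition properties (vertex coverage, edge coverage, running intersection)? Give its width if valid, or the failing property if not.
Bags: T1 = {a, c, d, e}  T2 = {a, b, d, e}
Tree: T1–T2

Yes; width 3.

Every vertex of G appears in some bag (union = {a, b, c, d, e}); every edge is covered by a bag; and for each vertex v the set of bags containing v is connected in the bag tree. The decomposition is therefore valid. The largest bag has 4 vertices, so the width is 3.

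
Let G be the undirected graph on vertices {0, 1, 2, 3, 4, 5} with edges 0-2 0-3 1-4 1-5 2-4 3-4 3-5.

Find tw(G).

A width-2 tree decomposition is:
Bags: B1 = {0, 2, 3}  B2 = {2, 3, 4}  B3 = {3, 4, 5}  B4 = {1, 4, 5}
Tree: B1–B2, B2–B3, B3–B4
The largest bag has 3 vertices, giving width 2; this decomposition certifies tw(G) ≤ 2. For the lower bound, G contains the cycle 0–2–4–3–0, so G is not a forest; only forests have treewidth ≤ 1, hence tw(G) ≥ 2. Therefore the treewidth is 2.

2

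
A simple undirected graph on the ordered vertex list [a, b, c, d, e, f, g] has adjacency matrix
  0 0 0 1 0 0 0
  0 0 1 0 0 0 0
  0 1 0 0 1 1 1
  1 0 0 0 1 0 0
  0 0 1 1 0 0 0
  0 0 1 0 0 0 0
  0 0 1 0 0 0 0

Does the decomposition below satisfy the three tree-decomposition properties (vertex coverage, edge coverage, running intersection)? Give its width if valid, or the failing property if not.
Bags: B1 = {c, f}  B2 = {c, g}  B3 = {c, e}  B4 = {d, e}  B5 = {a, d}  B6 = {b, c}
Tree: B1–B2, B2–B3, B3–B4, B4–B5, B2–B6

Vertex coverage: the bags together contain {a, b, c, d, e, f, g}, the full vertex set. Edge coverage: each edge of G has both endpoints in at least one bag. Running intersection: for every vertex, the bags containing it form a connected subtree. All three properties hold, so this is a valid tree decomposition of width max|bag| − 1 = 1, and hence tw(G) ≤ 1.

Yes; width 1.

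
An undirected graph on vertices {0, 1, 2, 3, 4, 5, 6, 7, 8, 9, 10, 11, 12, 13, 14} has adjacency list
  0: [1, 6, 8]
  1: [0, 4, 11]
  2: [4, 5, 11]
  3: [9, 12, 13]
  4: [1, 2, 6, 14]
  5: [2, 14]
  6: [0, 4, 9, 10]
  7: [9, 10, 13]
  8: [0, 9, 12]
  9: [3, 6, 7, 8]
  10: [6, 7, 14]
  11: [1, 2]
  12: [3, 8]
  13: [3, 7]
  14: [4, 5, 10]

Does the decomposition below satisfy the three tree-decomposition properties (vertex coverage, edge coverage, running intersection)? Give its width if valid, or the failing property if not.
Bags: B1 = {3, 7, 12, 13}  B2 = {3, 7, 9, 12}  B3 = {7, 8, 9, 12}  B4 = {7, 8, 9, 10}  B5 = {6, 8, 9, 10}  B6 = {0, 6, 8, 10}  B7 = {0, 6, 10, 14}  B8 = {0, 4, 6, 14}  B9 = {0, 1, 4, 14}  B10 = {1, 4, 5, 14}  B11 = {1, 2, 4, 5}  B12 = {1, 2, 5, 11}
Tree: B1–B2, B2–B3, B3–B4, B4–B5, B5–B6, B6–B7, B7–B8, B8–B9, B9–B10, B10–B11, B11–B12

Vertex coverage: the bags together contain {0, 1, 2, 3, 4, 5, 6, 7, 8, 9, 10, 11, 12, 13, 14}, the full vertex set. Edge coverage: each edge of G has both endpoints in at least one bag. Running intersection: for every vertex, the bags containing it form a connected subtree. All three properties hold, so this is a valid tree decomposition of width max|bag| − 1 = 3, and hence tw(G) ≤ 3.

Yes; width 3.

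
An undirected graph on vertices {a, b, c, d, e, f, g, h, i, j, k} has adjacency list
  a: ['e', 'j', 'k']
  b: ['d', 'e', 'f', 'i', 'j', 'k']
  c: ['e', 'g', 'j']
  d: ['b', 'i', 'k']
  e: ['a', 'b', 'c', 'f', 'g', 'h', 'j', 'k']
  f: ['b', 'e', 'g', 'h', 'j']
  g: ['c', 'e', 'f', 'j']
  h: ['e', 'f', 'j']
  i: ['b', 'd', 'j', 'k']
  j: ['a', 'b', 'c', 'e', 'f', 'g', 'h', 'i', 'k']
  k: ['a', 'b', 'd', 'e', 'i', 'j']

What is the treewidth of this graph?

A width-3 tree decomposition is:
Bags: B1 = {e, f, g, j}  B2 = {b, e, f, j}  B3 = {b, e, j, k}  B4 = {b, i, j, k}  B5 = {a, e, j, k}  B6 = {b, d, i, k}  B7 = {c, e, g, j}  B8 = {e, f, h, j}
Tree: B1–B2, B2–B3, B3–B4, B3–B5, B4–B6, B1–B7, B1–B8
Every bag has size at most 4, so the width is 4 − 1 = 3 and tw(G) ≤ 3. Conversely, {b, d, i, k} is a clique of size 4, and the vertices of any clique must share a bag in every tree decomposition; so some bag has ≥ 4 vertices and tw(G) ≥ 3. The upper and lower bounds meet at 3, so that is the treewidth.

3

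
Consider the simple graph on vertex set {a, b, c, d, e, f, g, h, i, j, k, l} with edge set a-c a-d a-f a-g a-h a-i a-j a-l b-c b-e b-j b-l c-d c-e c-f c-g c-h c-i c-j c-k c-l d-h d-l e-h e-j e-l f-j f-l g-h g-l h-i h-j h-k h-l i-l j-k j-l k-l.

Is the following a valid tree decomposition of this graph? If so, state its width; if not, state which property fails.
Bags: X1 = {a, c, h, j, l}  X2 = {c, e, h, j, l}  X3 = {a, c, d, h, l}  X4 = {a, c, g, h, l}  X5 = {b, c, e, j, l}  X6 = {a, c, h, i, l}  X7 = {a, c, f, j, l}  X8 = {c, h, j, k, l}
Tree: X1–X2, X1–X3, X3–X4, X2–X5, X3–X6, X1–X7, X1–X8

Yes; width 4.

Every vertex of G appears in some bag (union = {a, b, c, d, e, f, g, h, i, j, k, l}); every edge is covered by a bag; and for each vertex v the set of bags containing v is connected in the bag tree. The decomposition is therefore valid. The largest bag has 5 vertices, so the width is 4.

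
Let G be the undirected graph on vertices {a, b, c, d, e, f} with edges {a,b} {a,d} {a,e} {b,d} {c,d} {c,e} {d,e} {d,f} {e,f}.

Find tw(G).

A width-2 tree decomposition is:
Bags: B1 = {c, d, e}  B2 = {a, d, e}  B3 = {d, e, f}  B4 = {a, b, d}
Tree: B1–B2, B2–B3, B2–B4
Every bag has size at most 3, so the width is 3 − 1 = 2 and tw(G) ≤ 2. Conversely, {d, e, f} is a clique of size 3, and the vertices of any clique must share a bag in every tree decomposition; so some bag has ≥ 3 vertices and tw(G) ≥ 2. Therefore the treewidth is 2.

2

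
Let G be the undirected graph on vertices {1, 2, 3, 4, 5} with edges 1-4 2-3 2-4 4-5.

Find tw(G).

A width-1 tree decomposition is:
Bags: B1 = {2, 4}  B2 = {2, 3}  B3 = {4, 5}  B4 = {1, 4}
Tree: B1–B2, B1–B3, B1–B4
Every bag has size at most 2, so the width is 2 − 1 = 1 and tw(G) ≤ 1. Since G has at least one edge (e.g. 4–2), it is not an edgeless graph, so tw(G) ≥ 1. Combining the bounds, tw(G) = 1.

1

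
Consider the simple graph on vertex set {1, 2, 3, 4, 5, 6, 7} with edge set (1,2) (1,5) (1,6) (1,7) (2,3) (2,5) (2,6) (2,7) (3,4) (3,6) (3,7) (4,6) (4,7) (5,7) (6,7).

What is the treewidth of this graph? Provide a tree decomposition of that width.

The largest bag has 4 vertices, giving width 3; this decomposition certifies tw(G) ≤ 3. Conversely, {1, 2, 5, 7} is a clique of size 4, and the vertices of any clique must share a bag in every tree decomposition; so some bag has ≥ 4 vertices and tw(G) ≥ 3. Hence tw(G) = 3 exactly.

Treewidth 3.
Bags: B1 = {1, 2, 6, 7}  B2 = {2, 3, 6, 7}  B3 = {3, 4, 6, 7}  B4 = {1, 2, 5, 7}
Tree: B1–B2, B2–B3, B1–B4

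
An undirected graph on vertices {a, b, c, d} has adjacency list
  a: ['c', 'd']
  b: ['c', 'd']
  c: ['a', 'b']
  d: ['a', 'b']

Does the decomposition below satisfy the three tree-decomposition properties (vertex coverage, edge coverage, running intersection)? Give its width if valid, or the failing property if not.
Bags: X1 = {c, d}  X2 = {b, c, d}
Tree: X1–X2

No — vertex a appears in no bag.

A tree decomposition must satisfy three properties: every vertex lies in some bag; for every edge, both endpoints lie together in some bag; and for every vertex, the bags containing it form a connected subtree. Here vertex a appears in no bag, so the decomposition is invalid.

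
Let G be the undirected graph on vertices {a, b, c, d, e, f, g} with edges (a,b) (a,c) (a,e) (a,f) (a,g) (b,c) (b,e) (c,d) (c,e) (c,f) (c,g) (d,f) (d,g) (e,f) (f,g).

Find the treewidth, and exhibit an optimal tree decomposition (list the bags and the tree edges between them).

Treewidth 3.
One optimal decomposition is:
Bags: B1 = {a, c, e, f}  B2 = {a, c, f, g}  B3 = {c, d, f, g}  B4 = {a, b, c, e}
Tree: B1–B2, B2–B3, B1–B4

Each bag holds 4 vertices, so the decomposition has width 3, which upper-bounds the treewidth. For the lower bound, the 4 vertices {c, d, f, g} are pairwise adjacent, and any tree decomposition puts a clique entirely inside one bag — forcing width ≥ 3. Hence tw(G) = 3 exactly.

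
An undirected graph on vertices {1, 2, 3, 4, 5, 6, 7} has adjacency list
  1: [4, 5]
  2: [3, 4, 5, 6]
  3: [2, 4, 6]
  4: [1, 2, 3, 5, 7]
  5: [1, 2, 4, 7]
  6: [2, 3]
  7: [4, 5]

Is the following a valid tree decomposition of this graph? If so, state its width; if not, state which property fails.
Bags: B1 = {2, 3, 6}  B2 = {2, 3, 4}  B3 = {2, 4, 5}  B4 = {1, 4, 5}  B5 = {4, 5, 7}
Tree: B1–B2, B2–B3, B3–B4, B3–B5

Yes; width 2.

Vertex coverage: the bags together contain {1, 2, 3, 4, 5, 6, 7}, the full vertex set. Edge coverage: each edge of G has both endpoints in at least one bag. Running intersection: for every vertex, the bags containing it form a connected subtree. All three properties hold, so this is a valid tree decomposition of width max|bag| − 1 = 2, and hence tw(G) ≤ 2.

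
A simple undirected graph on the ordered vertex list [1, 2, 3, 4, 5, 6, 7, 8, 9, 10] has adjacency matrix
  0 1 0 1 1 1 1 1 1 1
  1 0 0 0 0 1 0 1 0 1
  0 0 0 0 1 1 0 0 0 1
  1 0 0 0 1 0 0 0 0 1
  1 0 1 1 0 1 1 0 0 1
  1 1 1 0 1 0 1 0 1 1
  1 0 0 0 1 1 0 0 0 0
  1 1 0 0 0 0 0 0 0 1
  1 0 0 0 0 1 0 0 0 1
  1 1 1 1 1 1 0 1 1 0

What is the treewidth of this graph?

A width-3 tree decomposition is:
Bags: B1 = {1, 6, 9, 10}  B2 = {1, 5, 6, 10}  B3 = {1, 2, 6, 10}  B4 = {1, 2, 8, 10}  B5 = {1, 5, 6, 7}  B6 = {1, 4, 5, 10}  B7 = {3, 5, 6, 10}
Tree: B1–B2, B1–B3, B3–B4, B2–B5, B2–B6, B2–B7
The largest bag has 4 vertices, giving width 3; this decomposition certifies tw(G) ≤ 3. For the lower bound, the 4 vertices {1, 2, 8, 10} are pairwise adjacent, and any tree decomposition puts a clique entirely inside one bag — forcing width ≥ 3. Hence tw(G) = 3 exactly.

3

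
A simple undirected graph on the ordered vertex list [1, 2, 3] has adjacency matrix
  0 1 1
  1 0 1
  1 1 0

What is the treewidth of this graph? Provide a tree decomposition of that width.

With just one bag of size 3, the width is 3 − 1 = 2, so tw(G) ≤ 2. On the other hand G contains the 3-clique {1, 2, 3}. A clique must lie in a single bag of any decomposition, so no decomposition can have width below 2. Hence tw(G) = 2 exactly.

Treewidth 2.
One such decomposition:
Bags: B1 = {1, 2, 3}
Tree: (single bag)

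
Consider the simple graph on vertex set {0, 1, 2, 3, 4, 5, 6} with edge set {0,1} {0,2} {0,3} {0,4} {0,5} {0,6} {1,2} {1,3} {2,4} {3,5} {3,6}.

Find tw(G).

A width-2 tree decomposition is:
Bags: B1 = {0, 1, 2}  B2 = {0, 2, 4}  B3 = {0, 1, 3}  B4 = {0, 3, 5}  B5 = {0, 3, 6}
Tree: B1–B2, B1–B3, B3–B4, B3–B5
Every bag has size at most 3, so the width is 3 − 1 = 2 and tw(G) ≤ 2. Conversely, {0, 1, 2} is a clique of size 3, and the vertices of any clique must share a bag in every tree decomposition; so some bag has ≥ 3 vertices and tw(G) ≥ 2. Therefore the treewidth is 2.

2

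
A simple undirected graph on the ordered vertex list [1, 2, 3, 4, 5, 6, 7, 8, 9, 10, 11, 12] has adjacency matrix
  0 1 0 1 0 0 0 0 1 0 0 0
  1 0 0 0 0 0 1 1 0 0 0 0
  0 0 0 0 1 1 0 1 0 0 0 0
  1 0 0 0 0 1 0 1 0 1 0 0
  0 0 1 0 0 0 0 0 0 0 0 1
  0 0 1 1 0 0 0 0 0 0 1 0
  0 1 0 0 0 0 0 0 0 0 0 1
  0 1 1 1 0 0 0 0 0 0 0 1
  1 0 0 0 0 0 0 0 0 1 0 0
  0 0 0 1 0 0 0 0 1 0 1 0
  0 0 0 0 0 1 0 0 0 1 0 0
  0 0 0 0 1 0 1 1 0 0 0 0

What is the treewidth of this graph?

A width-3 tree decomposition is:
Bags: B1 = {6, 9, 10, 11}  B2 = {4, 6, 9, 10}  B3 = {1, 4, 6, 9}  B4 = {1, 3, 4, 6}  B5 = {1, 3, 4, 8}  B6 = {1, 2, 3, 8}  B7 = {2, 3, 5, 8}  B8 = {2, 5, 8, 12}  B9 = {2, 5, 7, 12}
Tree: B1–B2, B2–B3, B3–B4, B4–B5, B5–B6, B6–B7, B7–B8, B8–B9
Every bag has size at most 4, so the width is 4 − 1 = 3 and tw(G) ≤ 3. For the lower bound: the 4 vertex sets {9,10,11}, {6}, {4}, {1,2,3,8} are disjoint, each induces a connected subgraph, and every pair is joined by at least one edge of G. Contracting each set to a single vertex therefore yields K_{4} as a minor, and since treewidth is minor-monotone, tw(G) ≥ tw(K_{4}) = 3. The upper and lower bounds meet at 3, so that is the treewidth.

3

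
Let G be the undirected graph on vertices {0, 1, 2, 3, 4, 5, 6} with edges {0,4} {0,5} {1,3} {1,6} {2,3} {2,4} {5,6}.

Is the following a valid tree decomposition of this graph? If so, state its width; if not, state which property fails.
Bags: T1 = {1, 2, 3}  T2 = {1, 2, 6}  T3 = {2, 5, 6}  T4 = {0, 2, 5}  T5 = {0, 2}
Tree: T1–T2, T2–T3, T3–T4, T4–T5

No — vertex 4 appears in no bag.

A tree decomposition must satisfy three properties: every vertex lies in some bag; for every edge, both endpoints lie together in some bag; and for every vertex, the bags containing it form a connected subtree. Here vertex 4 appears in no bag, so the decomposition is invalid.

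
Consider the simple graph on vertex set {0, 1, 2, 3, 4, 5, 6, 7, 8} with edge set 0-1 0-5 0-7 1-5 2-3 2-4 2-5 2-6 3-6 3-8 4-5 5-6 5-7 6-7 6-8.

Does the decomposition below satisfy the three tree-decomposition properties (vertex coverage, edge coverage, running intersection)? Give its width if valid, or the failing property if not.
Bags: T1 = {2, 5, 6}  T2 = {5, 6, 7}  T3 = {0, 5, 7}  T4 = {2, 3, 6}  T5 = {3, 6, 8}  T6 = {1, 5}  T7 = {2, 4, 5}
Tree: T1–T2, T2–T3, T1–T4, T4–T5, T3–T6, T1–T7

No — edge (0,1) lies in no bag.

A tree decomposition must satisfy three properties: every vertex lies in some bag; for every edge, both endpoints lie together in some bag; and for every vertex, the bags containing it form a connected subtree. Here edge (0,1) lies in no bag, so the decomposition is invalid.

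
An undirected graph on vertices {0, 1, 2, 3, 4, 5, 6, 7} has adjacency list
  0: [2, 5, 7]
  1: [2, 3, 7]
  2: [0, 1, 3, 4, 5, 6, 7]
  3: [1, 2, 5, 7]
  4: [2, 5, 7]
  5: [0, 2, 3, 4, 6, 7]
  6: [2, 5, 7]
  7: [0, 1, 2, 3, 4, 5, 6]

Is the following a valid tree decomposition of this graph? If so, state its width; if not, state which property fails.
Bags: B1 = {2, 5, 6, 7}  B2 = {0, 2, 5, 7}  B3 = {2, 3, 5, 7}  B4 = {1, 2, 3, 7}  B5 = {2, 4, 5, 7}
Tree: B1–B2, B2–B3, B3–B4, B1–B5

Vertex coverage: the bags together contain {0, 1, 2, 3, 4, 5, 6, 7}, the full vertex set. Edge coverage: each edge of G has both endpoints in at least one bag. Running intersection: for every vertex, the bags containing it form a connected subtree. All three properties hold, so this is a valid tree decomposition of width max|bag| − 1 = 3, and hence tw(G) ≤ 3.

Yes; width 3.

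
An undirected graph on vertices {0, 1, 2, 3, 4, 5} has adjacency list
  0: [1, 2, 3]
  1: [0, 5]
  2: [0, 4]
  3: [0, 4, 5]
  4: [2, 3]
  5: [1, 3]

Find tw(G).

2

A width-2 tree decomposition is:
Bags: B1 = {2, 3, 4}  B2 = {0, 2, 3}  B3 = {0, 3, 5}  B4 = {0, 1, 5}
Tree: B1–B2, B2–B3, B3–B4
Every bag has size at most 3, so the width is 3 − 1 = 2 and tw(G) ≤ 2. Since 4–2–0–3–4 is a cycle in G, G is not acyclic. Forests are exactly the graphs of treewidth ≤ 1, so tw(G) ≥ 2. Therefore the treewidth is 2.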